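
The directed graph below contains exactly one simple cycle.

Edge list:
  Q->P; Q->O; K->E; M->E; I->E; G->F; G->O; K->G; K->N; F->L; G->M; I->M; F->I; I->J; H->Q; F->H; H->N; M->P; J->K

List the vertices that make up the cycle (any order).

F, G, I, J, K

DFS with gray/black marking from F:
F gray
  I gray
    E gray
    E black
    M gray
      P gray
      P black
      M→E: E black — skip
    M black
    J gray
      K gray
        G gray
          G→M: M black — skip
          O gray
          O black
          G→F: F is gray → back edge
Back edge closes the cycle F → I → J → K → G → F; its vertices are {F, G, I, J, K}.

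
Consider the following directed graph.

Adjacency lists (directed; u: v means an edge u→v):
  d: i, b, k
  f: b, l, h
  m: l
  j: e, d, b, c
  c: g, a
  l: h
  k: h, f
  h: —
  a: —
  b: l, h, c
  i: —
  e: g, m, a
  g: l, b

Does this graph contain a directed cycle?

DFS with white/gray/black marking, starting from m:
m gray
  l gray
    h gray
    h black
  l black
m black
d gray
  i gray
  i black
  b gray
    b→l: l black — skip
    b→h: h black — skip
    c gray
      g gray
        g→l: l black — skip
        g→b: b is gray → back edge
Back edge found, so a cycle exists: b → c → g → b.

Yes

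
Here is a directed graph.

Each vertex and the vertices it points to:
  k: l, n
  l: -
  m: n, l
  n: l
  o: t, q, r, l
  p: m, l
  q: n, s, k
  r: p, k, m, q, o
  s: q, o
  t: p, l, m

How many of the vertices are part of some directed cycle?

4

A vertex is on a directed cycle iff it belongs to a strongly connected component of size ≥ 2 (or has a self-loop).
The vertices on cycles are {o, q, r, s} — 4 in total.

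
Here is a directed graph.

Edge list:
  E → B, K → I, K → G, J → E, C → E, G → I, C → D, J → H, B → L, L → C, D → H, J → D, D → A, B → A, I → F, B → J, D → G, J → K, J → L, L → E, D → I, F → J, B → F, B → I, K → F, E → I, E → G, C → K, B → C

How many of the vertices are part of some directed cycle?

10

A vertex is on a directed cycle iff it belongs to a strongly connected component of size ≥ 2 (or has a self-loop).
The vertices on cycles are {B, C, D, E, F, G, I, J, K, L} — 10 in total.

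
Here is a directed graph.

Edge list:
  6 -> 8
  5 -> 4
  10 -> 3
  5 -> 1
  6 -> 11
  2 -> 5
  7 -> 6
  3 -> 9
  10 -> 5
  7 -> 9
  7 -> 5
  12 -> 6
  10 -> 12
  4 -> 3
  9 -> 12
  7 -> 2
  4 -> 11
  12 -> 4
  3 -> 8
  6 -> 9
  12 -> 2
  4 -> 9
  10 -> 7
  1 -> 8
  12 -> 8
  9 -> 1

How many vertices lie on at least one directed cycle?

7

A vertex is on a directed cycle iff it belongs to a strongly connected component of size ≥ 2 (or has a self-loop).
The vertices on cycles are {2, 3, 4, 5, 6, 9, 12} — 7 in total.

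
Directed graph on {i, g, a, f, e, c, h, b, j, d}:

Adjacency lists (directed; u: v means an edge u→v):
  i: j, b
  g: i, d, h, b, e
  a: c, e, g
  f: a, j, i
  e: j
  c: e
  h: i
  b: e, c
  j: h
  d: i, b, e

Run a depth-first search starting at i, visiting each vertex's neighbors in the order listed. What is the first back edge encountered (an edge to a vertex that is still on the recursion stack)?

DFS from i (visiting each vertex's neighbors in the order listed); mark gray on enter, black on exit:
i gray
  j gray
    h gray
      h→i: i is gray → back edge
First back edge: h → i.

h→i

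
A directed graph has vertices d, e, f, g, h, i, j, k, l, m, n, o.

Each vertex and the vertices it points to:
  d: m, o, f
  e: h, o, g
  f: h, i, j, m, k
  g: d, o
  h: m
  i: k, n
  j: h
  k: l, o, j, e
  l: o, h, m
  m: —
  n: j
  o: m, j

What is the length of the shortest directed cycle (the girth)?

5

For each vertex v, BFS finds the shortest path from v back to v.
The shortest such closed walk is k → e → g → d → f → k, length 5.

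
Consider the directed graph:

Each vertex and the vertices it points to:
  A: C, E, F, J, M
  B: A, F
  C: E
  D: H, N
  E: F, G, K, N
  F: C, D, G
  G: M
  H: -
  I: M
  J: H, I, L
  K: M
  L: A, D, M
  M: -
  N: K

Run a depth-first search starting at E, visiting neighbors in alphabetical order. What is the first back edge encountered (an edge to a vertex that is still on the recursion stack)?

DFS from E (visiting neighbors in alphabetical order); mark gray on enter, black on exit:
E gray
  F gray
    C gray
      C→E: E is gray → back edge
First back edge: C → E.

C→E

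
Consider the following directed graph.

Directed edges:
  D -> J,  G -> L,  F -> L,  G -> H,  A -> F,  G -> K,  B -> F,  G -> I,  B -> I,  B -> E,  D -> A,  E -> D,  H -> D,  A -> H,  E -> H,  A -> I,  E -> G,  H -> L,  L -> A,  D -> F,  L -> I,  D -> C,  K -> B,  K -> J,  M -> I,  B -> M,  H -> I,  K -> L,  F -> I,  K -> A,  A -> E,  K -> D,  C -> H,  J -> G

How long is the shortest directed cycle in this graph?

3

For each vertex v, BFS finds the shortest path from v back to v.
The shortest such closed walk is K → J → G → K, length 3.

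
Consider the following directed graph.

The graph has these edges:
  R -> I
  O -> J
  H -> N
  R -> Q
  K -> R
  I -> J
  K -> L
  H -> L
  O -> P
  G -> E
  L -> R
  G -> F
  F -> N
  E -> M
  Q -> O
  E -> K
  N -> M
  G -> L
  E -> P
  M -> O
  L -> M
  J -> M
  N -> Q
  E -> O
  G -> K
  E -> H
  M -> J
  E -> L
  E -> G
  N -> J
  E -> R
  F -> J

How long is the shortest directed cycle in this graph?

For each vertex v, BFS finds the shortest path from v back to v.
The shortest such closed walk is G → E → G, length 2.

2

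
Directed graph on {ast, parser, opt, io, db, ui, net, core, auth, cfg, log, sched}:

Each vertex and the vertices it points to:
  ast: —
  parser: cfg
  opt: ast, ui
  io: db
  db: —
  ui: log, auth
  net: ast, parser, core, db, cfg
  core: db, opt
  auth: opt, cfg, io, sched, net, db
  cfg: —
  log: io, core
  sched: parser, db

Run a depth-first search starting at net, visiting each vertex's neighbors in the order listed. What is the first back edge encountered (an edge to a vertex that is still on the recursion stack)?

DFS from net (visiting each vertex's neighbors in the order listed); mark gray on enter, black on exit:
net gray
  ast gray
  ast black
  parser gray
    cfg gray
    cfg black
  parser black
  core gray
    db gray
    db black
    opt gray
      opt→ast: ast black — skip
      ui gray
        log gray
          io gray
            io→db: db black — skip
          io black
          log→core: core is gray → back edge
First back edge: log → core.

log→core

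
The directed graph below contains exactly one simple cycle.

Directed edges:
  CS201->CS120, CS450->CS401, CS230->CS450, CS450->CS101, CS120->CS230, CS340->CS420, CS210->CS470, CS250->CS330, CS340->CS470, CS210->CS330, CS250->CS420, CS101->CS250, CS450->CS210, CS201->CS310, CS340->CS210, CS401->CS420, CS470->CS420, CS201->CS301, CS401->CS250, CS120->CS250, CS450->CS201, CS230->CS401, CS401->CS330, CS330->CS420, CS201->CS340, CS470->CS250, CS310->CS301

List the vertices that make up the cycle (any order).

CS120, CS201, CS230, CS450

DFS with gray/black marking from CS450:
CS450 gray
  CS210 gray
    CS330 gray
      CS420 gray
      CS420 black
    CS330 black
    CS470 gray
      CS250 gray
        CS250→CS330: CS330 black — skip
        CS250→CS420: CS420 black — skip
      CS250 black
      CS470→CS420: CS420 black — skip
    CS470 black
  CS210 black
  CS401 gray
    CS401→CS420: CS420 black — skip
    CS401→CS330: CS330 black — skip
    CS401→CS250: CS250 black — skip
  CS401 black
  CS201 gray
    CS120 gray
      CS120→CS250: CS250 black — skip
      CS230 gray
        CS230→CS450: CS450 is gray → back edge
Back edge closes the cycle CS450 → CS201 → CS120 → CS230 → CS450; its vertices are {CS120, CS201, CS230, CS450}.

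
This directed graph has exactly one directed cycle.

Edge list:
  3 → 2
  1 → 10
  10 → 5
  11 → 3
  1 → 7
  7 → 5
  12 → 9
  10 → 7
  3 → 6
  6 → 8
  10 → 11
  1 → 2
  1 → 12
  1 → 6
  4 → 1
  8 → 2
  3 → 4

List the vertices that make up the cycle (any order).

1, 3, 4, 10, 11

DFS with gray/black marking from 3:
3 gray
  4 gray
    1 gray
      12 gray
        9 gray
        9 black
      12 black
      6 gray
        8 gray
          2 gray
          2 black
        8 black
      6 black
      7 gray
        5 gray
        5 black
      7 black
      10 gray
        10→7: 7 black — skip
        10→5: 5 black — skip
        11 gray
          11→3: 3 is gray → back edge
Back edge closes the cycle 3 → 4 → 1 → 10 → 11 → 3; its vertices are {1, 3, 4, 10, 11}.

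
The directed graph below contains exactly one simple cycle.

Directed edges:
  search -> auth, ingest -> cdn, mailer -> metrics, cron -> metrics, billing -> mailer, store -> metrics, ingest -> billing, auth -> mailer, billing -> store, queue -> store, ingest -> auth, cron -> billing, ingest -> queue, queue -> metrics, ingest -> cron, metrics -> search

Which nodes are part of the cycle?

auth, mailer, search, metrics

DFS with gray/black marking from metrics:
metrics gray
  search gray
    auth gray
      mailer gray
        mailer→metrics: metrics is gray → back edge
Back edge closes the cycle metrics → search → auth → mailer → metrics; its vertices are {auth, mailer, search, metrics}.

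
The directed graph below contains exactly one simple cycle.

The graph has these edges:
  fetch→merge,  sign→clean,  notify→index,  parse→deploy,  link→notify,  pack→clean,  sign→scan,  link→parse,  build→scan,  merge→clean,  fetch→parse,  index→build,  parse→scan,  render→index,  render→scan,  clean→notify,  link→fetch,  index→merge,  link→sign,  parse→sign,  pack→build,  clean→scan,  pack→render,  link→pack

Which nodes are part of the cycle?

DFS with gray/black marking from notify:
notify gray
  index gray
    merge gray
      clean gray
        scan gray
        scan black
        clean→notify: notify is gray → back edge
Back edge closes the cycle notify → index → merge → clean → notify; its vertices are {clean, index, merge, notify}.

clean, index, merge, notify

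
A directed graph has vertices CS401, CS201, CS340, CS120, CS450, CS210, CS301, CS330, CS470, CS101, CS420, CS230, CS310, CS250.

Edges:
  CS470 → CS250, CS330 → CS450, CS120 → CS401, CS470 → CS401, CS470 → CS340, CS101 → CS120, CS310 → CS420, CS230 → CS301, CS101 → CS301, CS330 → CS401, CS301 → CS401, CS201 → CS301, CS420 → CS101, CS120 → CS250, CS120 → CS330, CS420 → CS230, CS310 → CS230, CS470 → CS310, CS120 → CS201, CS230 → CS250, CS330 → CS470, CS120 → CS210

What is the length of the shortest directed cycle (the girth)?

6

For each vertex v, BFS finds the shortest path from v back to v.
The shortest such closed walk is CS120 → CS330 → CS470 → CS310 → CS420 → CS101 → CS120, length 6.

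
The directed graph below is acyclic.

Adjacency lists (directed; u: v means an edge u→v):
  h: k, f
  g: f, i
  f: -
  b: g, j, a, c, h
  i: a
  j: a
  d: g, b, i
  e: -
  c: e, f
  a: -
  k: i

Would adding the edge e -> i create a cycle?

No

Adding e→i creates a cycle iff i can already reach e.
Explore from i: no path reaches e. The graph stays acyclic.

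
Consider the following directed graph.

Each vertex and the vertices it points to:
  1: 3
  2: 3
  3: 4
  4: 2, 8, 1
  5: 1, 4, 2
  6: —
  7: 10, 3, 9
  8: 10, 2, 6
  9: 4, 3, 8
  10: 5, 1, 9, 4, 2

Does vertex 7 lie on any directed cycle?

7 lies on a cycle iff there is a path from 7 back to itself.
Exploring from 7, it never reaches itself; equivalently, its strongly connected component is a singleton.

No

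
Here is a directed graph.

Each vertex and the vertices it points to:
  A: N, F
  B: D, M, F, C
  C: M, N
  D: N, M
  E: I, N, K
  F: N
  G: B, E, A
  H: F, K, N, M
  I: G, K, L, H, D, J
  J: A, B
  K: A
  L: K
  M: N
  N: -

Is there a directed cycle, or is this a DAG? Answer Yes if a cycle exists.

Yes

DFS with white/gray/black marking, starting from A:
A gray
  N gray
  N black
  F gray
    F→N: N black — skip
  F black
A black
B gray
  D gray
    D→N: N black — skip
    M gray
      M→N: N black — skip
    M black
  D black
  B→M: M black — skip
  B→F: F black — skip
  C gray
    C→M: M black — skip
    C→N: N black — skip
  C black
B black
E gray
  I gray
    G gray
      G→B: B black — skip
      G→E: E is gray → back edge
Back edge found, so a cycle exists: E → I → G → E.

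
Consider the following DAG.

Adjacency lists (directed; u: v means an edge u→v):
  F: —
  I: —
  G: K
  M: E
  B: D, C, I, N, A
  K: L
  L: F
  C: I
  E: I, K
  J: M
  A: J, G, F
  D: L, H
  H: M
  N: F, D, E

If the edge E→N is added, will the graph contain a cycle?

Yes

Adding E→N creates a cycle iff N can already reach E.
Path from N: N → E.
So N → … → E → N is a cycle.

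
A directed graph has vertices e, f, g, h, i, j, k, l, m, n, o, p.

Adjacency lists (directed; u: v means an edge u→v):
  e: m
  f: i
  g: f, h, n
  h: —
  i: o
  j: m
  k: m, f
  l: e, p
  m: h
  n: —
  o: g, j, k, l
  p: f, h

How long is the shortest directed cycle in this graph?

4

For each vertex v, BFS finds the shortest path from v back to v.
The shortest such closed walk is o → k → f → i → o, length 4.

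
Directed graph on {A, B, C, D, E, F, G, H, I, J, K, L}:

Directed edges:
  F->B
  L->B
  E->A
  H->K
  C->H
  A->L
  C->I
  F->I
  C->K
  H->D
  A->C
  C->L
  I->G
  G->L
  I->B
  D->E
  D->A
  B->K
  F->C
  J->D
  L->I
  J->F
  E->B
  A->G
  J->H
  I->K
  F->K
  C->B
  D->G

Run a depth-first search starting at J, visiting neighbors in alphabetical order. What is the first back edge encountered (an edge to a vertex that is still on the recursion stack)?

DFS from J (visiting neighbors in alphabetical order); mark gray on enter, black on exit:
J gray
  D gray
    A gray
      C gray
        B gray
          K gray
          K black
        B black
        H gray
          H→D: D is gray → back edge
First back edge: H → D.

H->D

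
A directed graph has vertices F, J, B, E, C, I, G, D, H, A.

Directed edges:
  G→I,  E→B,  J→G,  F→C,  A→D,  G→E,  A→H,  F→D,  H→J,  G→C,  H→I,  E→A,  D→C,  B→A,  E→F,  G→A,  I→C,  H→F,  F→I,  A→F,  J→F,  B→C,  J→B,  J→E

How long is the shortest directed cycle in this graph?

For each vertex v, BFS finds the shortest path from v back to v.
The shortest such closed walk is H → J → E → A → H, length 4.

4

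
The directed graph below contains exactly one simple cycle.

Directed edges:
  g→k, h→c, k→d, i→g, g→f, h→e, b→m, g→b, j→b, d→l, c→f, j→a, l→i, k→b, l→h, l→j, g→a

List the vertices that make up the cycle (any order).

d, g, i, k, l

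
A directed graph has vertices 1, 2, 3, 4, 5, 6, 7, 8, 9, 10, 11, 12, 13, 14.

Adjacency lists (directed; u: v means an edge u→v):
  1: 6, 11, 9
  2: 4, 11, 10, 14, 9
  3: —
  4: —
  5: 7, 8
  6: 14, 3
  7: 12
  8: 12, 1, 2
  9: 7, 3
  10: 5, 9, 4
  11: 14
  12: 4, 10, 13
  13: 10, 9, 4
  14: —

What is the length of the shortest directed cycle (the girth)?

4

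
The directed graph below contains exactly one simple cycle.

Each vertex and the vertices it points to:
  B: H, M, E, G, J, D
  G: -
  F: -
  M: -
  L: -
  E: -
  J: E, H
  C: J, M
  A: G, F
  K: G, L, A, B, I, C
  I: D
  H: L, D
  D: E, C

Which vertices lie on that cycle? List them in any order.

C, D, H, J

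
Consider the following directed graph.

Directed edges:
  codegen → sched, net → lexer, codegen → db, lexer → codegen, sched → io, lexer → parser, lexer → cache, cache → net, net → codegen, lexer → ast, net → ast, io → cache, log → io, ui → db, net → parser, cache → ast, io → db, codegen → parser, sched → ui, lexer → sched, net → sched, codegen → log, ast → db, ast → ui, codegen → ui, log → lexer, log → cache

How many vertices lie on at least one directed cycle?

7

A vertex is on a directed cycle iff it belongs to a strongly connected component of size ≥ 2 (or has a self-loop).
The vertices on cycles are {io, log, net, cache, lexer, sched, codegen} — 7 in total.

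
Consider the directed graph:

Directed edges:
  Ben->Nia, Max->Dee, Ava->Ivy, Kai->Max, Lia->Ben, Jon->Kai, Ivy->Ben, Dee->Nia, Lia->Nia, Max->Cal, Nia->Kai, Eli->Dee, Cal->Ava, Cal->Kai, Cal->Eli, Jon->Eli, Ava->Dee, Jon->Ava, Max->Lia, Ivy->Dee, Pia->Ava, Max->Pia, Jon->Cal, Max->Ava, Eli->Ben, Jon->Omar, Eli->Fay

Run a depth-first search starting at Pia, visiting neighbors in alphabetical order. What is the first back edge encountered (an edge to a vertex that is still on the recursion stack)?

Max→Ava

DFS from Pia (visiting neighbors in alphabetical order); mark gray on enter, black on exit:
Pia gray
  Ava gray
    Dee gray
      Nia gray
        Kai gray
          Max gray
            Max→Ava: Ava is gray → back edge
First back edge: Max → Ava.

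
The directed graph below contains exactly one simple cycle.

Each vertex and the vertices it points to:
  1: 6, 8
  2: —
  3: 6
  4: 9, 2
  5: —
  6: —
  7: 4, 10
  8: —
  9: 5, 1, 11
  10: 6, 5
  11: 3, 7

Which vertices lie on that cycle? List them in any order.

4, 7, 9, 11

DFS with gray/black marking from 9:
9 gray
  5 gray
  5 black
  1 gray
    6 gray
    6 black
    8 gray
    8 black
  1 black
  11 gray
    3 gray
      3→6: 6 black — skip
    3 black
    7 gray
      4 gray
        4→9: 9 is gray → back edge
Back edge closes the cycle 9 → 11 → 7 → 4 → 9; its vertices are {4, 7, 9, 11}.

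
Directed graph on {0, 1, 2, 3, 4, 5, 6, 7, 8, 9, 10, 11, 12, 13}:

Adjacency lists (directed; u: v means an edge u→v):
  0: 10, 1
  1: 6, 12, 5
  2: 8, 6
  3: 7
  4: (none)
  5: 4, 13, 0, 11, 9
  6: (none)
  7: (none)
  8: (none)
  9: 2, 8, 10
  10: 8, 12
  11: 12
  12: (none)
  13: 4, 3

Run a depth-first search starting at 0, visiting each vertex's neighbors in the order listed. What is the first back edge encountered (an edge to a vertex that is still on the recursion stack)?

5→0

DFS from 0 (visiting each vertex's neighbors in the order listed); mark gray on enter, black on exit:
0 gray
  10 gray
    8 gray
    8 black
    12 gray
    12 black
  10 black
  1 gray
    6 gray
    6 black
    1→12: 12 black — skip
    5 gray
      4 gray
      4 black
      13 gray
        13→4: 4 black — skip
        3 gray
          7 gray
          7 black
        3 black
      13 black
      5→0: 0 is gray → back edge
First back edge: 5 → 0.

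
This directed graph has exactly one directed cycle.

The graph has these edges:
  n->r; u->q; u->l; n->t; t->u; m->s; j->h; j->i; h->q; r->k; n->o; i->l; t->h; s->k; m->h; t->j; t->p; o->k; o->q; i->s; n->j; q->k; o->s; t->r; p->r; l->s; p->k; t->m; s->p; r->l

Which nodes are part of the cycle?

DFS with gray/black marking from p:
p gray
  k gray
  k black
  r gray
    r→k: k black — skip
    l gray
      s gray
        s→k: k black — skip
        s→p: p is gray → back edge
Back edge closes the cycle p → r → l → s → p; its vertices are {l, p, r, s}.

l, p, r, s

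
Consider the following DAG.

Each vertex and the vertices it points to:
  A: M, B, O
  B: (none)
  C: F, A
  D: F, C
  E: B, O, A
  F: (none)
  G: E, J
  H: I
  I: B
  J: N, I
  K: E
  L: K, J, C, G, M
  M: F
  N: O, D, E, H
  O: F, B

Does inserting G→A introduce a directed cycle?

Adding G→A creates a cycle iff A can already reach G.
Explore from A: no path reaches G. The graph stays acyclic.

No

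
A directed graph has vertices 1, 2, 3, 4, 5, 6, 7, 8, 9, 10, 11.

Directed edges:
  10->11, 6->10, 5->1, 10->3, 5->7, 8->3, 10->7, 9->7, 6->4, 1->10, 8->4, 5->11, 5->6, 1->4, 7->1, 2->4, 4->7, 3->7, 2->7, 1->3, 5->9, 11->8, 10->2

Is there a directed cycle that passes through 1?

Yes

1 is on a cycle iff 1 can reach itself via ≥1 edge.
1 → 4 → 7 → 1 — yes.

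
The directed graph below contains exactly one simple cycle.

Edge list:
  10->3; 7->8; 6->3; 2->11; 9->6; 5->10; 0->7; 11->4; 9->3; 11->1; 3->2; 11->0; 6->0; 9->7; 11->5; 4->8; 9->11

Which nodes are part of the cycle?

2, 3, 5, 10, 11

DFS with gray/black marking from 11:
11 gray
  0 gray
    7 gray
      8 gray
      8 black
    7 black
  0 black
  5 gray
    10 gray
      3 gray
        2 gray
          2→11: 11 is gray → back edge
Back edge closes the cycle 11 → 5 → 10 → 3 → 2 → 11; its vertices are {2, 3, 5, 10, 11}.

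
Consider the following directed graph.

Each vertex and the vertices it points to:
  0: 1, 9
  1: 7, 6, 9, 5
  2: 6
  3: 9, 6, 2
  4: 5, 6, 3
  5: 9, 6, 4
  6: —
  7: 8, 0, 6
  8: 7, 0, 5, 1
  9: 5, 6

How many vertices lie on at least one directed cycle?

8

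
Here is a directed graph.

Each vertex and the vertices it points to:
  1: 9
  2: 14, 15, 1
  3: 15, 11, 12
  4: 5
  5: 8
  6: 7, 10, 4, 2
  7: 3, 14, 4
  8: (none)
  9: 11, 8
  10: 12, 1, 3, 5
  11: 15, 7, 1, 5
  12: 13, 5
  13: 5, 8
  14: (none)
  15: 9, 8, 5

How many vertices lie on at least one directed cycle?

A vertex is on a directed cycle iff it belongs to a strongly connected component of size ≥ 2 (or has a self-loop).
The vertices on cycles are {1, 3, 7, 9, 11, 15} — 6 in total.

6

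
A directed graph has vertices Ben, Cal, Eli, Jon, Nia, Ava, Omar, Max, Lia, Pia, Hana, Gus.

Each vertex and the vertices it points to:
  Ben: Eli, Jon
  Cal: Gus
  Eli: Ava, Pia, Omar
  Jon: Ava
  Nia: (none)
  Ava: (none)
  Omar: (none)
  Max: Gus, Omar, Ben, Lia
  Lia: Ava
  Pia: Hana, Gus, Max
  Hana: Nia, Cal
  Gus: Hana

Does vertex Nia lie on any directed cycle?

Nia lies on a cycle iff there is a path from Nia back to itself.
Exploring from Nia, it never reaches itself; equivalently, its strongly connected component is a singleton.

No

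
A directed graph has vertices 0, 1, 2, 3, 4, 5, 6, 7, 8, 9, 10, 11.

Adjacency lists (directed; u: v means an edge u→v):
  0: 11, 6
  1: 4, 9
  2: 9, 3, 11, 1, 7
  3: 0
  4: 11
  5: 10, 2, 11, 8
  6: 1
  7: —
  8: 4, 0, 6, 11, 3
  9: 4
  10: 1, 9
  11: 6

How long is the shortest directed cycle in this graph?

For each vertex v, BFS finds the shortest path from v back to v.
The shortest such closed walk is 1 → 4 → 11 → 6 → 1, length 4.

4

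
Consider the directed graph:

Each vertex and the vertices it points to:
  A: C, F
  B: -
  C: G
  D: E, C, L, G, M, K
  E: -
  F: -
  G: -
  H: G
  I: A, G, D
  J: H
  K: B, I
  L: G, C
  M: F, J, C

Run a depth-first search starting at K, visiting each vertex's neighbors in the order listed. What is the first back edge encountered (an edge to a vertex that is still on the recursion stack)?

D->K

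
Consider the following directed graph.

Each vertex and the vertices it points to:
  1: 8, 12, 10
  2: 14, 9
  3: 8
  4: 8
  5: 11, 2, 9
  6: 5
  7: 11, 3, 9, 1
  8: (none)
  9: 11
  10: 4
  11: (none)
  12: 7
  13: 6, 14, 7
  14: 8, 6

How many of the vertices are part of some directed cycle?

A vertex is on a directed cycle iff it belongs to a strongly connected component of size ≥ 2 (or has a self-loop).
The vertices on cycles are {1, 2, 5, 6, 7, 12, 14} — 7 in total.

7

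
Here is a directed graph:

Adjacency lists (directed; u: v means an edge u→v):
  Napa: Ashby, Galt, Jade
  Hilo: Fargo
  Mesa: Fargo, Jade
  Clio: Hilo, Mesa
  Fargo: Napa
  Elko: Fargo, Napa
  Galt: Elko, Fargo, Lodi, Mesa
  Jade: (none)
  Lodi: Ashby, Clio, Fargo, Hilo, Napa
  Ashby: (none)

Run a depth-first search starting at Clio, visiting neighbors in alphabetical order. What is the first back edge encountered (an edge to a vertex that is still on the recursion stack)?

DFS from Clio (visiting neighbors in alphabetical order); mark gray on enter, black on exit:
Clio gray
  Hilo gray
    Fargo gray
      Napa gray
        Ashby gray
        Ashby black
        Galt gray
          Elko gray
            Elko→Fargo: Fargo is gray → back edge
First back edge: Elko → Fargo.

Elko→Fargo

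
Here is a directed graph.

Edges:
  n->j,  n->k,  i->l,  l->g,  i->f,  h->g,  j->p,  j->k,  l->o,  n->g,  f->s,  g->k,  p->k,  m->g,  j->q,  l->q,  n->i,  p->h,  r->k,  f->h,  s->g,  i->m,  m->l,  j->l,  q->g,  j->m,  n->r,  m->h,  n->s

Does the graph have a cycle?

DFS with white/gray/black marking, starting from p:
p gray
  k gray
  k black
  h gray
    g gray
      g→k: k black — skip
    g black
  h black
p black
f gray
  s gray
    s→g: g black — skip
  s black
  f→h: h black — skip
f black
i gray
  i→f: f black — skip
  m gray
    l gray
      q gray
        q→g: g black — skip
      q black
      o gray
      o black
      l→g: g black — skip
    l black
    m→g: g black — skip
    m→h: h black — skip
  m black
  i→l: l black — skip
i black
j gray
  j→p: p black — skip
  j→m: m black — skip
  j→l: l black — skip
  j→q: q black — skip
  j→k: k black — skip
j black
n gray
  r gray
    r→k: k black — skip
  r black
  n→j: j black — skip
  n→g: g black — skip
  n→k: k black — skip
  n→s: s black — skip
  n→i: i black — skip
n black
Every edge goes to a white or black vertex — no back edge, so the graph is acyclic.

No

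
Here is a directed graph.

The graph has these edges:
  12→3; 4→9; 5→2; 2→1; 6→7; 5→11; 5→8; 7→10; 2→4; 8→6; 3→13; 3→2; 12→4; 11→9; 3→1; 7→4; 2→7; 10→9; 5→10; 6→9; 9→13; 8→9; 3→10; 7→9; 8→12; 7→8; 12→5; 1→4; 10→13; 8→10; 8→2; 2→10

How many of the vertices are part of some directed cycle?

7

A vertex is on a directed cycle iff it belongs to a strongly connected component of size ≥ 2 (or has a self-loop).
The vertices on cycles are {2, 3, 5, 6, 7, 8, 12} — 7 in total.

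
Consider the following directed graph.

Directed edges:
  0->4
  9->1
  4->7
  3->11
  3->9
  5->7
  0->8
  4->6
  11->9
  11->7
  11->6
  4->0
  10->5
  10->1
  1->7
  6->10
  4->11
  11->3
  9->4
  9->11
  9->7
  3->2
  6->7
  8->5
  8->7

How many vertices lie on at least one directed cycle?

5

A vertex is on a directed cycle iff it belongs to a strongly connected component of size ≥ 2 (or has a self-loop).
The vertices on cycles are {0, 3, 4, 9, 11} — 5 in total.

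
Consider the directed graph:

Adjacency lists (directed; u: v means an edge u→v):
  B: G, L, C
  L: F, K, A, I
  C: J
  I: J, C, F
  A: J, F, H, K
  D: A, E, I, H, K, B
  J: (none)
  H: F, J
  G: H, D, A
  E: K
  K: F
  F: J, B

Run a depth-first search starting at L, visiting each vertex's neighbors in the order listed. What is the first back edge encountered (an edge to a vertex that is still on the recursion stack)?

H→F

DFS from L (visiting each vertex's neighbors in the order listed); mark gray on enter, black on exit:
L gray
  F gray
    J gray
    J black
    B gray
      G gray
        H gray
          H→F: F is gray → back edge
First back edge: H → F.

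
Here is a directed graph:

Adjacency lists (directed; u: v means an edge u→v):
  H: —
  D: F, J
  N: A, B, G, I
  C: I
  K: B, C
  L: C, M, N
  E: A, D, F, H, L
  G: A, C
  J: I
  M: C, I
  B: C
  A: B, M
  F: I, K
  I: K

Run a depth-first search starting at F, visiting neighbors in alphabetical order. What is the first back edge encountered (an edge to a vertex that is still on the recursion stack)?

C->I

DFS from F (visiting neighbors in alphabetical order); mark gray on enter, black on exit:
F gray
  I gray
    K gray
      B gray
        C gray
          C→I: I is gray → back edge
First back edge: C → I.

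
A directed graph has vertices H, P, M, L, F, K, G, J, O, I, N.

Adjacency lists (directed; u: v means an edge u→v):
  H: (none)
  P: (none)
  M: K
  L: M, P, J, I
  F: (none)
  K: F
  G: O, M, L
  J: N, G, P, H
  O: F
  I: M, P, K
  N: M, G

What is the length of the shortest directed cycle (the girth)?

3

For each vertex v, BFS finds the shortest path from v back to v.
The shortest such closed walk is G → L → J → G, length 3.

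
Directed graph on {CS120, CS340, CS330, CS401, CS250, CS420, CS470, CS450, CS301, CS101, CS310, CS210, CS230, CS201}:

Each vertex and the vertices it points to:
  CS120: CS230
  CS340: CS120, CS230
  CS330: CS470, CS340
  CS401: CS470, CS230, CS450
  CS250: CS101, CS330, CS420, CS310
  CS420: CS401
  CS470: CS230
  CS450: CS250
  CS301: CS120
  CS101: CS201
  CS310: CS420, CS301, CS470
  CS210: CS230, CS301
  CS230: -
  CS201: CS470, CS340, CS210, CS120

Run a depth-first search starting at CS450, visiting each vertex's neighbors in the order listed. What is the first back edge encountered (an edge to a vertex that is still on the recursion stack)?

CS401→CS450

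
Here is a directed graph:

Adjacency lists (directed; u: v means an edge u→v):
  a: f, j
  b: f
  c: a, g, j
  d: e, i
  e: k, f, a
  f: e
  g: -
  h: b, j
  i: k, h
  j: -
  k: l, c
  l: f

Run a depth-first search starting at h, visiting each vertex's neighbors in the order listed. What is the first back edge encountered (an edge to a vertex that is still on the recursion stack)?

l→f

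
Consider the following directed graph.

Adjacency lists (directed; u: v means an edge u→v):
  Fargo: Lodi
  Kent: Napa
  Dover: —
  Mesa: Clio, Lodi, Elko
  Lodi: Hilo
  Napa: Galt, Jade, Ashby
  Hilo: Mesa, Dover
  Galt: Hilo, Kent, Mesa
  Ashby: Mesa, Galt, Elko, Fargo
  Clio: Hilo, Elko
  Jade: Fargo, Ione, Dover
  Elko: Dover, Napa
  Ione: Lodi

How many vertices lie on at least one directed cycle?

12

A vertex is on a directed cycle iff it belongs to a strongly connected component of size ≥ 2 (or has a self-loop).
The vertices on cycles are {Clio, Elko, Galt, Hilo, Ione, Jade, Kent, Lodi, Mesa, Napa, Ashby, Fargo} — 12 in total.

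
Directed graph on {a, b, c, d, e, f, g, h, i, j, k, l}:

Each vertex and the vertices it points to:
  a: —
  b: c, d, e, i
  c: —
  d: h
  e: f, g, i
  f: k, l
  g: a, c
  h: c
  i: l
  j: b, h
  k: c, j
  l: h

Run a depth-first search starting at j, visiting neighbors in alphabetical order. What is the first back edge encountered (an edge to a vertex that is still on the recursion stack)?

DFS from j (visiting neighbors in alphabetical order); mark gray on enter, black on exit:
j gray
  b gray
    c gray
    c black
    d gray
      h gray
        h→c: c black — skip
      h black
    d black
    e gray
      f gray
        k gray
          k→c: c black — skip
          k→j: j is gray → back edge
First back edge: k → j.

k→j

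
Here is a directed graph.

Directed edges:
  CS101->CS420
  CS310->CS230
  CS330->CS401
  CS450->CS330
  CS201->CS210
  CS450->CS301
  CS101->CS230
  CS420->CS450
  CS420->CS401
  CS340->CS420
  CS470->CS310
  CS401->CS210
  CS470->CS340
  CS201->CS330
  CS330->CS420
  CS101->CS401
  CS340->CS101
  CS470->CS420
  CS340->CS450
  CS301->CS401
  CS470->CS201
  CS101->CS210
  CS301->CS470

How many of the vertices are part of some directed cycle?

8

A vertex is on a directed cycle iff it belongs to a strongly connected component of size ≥ 2 (or has a self-loop).
The vertices on cycles are {CS101, CS201, CS301, CS330, CS340, CS420, CS450, CS470} — 8 in total.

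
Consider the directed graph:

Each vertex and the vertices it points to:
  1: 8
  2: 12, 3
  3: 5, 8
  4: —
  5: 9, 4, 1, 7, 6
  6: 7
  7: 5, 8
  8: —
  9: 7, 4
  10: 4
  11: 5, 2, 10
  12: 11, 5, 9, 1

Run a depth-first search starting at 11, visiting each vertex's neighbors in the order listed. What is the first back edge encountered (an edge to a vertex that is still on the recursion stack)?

7→5

DFS from 11 (visiting each vertex's neighbors in the order listed); mark gray on enter, black on exit:
11 gray
  5 gray
    9 gray
      7 gray
        7→5: 5 is gray → back edge
First back edge: 7 → 5.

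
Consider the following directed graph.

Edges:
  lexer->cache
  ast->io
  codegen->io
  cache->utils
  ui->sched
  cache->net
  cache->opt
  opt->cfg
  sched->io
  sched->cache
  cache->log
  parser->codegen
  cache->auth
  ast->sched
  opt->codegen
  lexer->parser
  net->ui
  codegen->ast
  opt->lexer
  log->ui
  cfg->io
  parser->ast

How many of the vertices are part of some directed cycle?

10

A vertex is on a directed cycle iff it belongs to a strongly connected component of size ≥ 2 (or has a self-loop).
The vertices on cycles are {ui, ast, log, net, opt, cache, lexer, sched, parser, codegen} — 10 in total.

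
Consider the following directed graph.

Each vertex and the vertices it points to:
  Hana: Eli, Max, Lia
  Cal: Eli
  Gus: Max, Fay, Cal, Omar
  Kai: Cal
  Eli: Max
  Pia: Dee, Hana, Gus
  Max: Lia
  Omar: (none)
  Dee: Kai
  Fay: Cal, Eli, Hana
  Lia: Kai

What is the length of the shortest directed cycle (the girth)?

For each vertex v, BFS finds the shortest path from v back to v.
The shortest such closed walk is Kai → Cal → Eli → Max → Lia → Kai, length 5.

5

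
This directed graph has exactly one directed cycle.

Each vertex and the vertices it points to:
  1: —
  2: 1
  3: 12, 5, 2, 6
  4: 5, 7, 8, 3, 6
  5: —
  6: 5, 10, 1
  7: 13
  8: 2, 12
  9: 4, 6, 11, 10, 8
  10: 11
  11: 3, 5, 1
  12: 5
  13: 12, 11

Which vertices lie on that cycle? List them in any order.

3, 6, 10, 11

DFS with gray/black marking from 6:
6 gray
  5 gray
  5 black
  10 gray
    11 gray
      3 gray
        12 gray
          12→5: 5 black — skip
        12 black
        3→5: 5 black — skip
        2 gray
          1 gray
          1 black
        2 black
        3→6: 6 is gray → back edge
Back edge closes the cycle 6 → 10 → 11 → 3 → 6; its vertices are {3, 6, 10, 11}.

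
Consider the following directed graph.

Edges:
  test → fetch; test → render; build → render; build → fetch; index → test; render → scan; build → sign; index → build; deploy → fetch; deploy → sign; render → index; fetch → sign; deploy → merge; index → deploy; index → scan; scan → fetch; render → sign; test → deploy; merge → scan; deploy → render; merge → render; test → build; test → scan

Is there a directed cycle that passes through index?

Yes

index is on a cycle iff index can reach itself via ≥1 edge.
index → build → render → index — yes.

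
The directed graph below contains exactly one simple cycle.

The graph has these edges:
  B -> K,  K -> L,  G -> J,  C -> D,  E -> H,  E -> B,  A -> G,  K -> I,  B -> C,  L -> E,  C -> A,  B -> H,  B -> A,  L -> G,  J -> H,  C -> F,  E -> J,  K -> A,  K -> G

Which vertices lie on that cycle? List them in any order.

B, E, K, L

DFS with gray/black marking from L:
L gray
  E gray
    J gray
      H gray
      H black
    J black
    B gray
      C gray
        A gray
          G gray
            G→J: J black — skip
          G black
        A black
        F gray
        F black
        D gray
        D black
      C black
      B→A: A black — skip
      B→H: H black — skip
      K gray
        K→L: L is gray → back edge
Back edge closes the cycle L → E → B → K → L; its vertices are {B, E, K, L}.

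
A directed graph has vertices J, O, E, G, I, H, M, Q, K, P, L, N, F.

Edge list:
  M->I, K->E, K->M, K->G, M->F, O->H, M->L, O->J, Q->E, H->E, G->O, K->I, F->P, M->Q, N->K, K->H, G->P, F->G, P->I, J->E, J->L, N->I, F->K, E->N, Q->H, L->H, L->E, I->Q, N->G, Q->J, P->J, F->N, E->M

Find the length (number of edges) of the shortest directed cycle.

3

For each vertex v, BFS finds the shortest path from v back to v.
The shortest such closed walk is F → K → M → F, length 3.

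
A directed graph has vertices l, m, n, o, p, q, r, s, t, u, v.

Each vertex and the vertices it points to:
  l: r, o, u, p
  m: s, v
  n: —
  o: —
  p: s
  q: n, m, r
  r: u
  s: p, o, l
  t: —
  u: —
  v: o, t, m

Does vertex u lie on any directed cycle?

No

u lies on a cycle iff there is a path from u back to itself.
Exploring from u, it never reaches itself; equivalently, its strongly connected component is a singleton.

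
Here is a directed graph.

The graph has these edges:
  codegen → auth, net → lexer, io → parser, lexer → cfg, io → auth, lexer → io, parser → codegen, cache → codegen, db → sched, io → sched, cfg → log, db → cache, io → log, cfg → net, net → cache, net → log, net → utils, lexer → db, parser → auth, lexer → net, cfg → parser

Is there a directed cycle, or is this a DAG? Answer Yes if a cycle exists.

DFS with white/gray/black marking, starting from parser:
parser gray
  codegen gray
    auth gray
    auth black
  codegen black
  parser→auth: auth black — skip
parser black
log gray
log black
utils gray
utils black
db gray
  sched gray
  sched black
  cache gray
    cache→codegen: codegen black — skip
  cache black
db black
cfg gray
  net gray
    net→log: log black — skip
    net→cache: cache black — skip
    net→utils: utils black — skip
    lexer gray
      lexer→cfg: cfg is gray → back edge
Back edge found, so a cycle exists: cfg → net → lexer → cfg.

Yes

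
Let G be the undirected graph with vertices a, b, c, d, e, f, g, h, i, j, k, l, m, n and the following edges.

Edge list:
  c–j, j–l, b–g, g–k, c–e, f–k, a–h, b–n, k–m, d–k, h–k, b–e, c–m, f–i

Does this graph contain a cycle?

DFS, tracking each vertex's parent; an edge to a visited non-parent vertex closes a cycle.
Start from d:
visit d (parent –)
  visit k (parent d)
    k–d: parent, skip
    visit h (parent k)
      visit a (parent h)
        a–h: parent, skip
      h–k: parent, skip
    visit g (parent k)
      visit b (parent g)
        visit n (parent b)
          n–b: parent, skip
        b–g: parent, skip
        visit e (parent b)
          e–b: parent, skip
          visit c (parent e)
            visit j (parent c)
              visit l (parent j)
                l–j: parent, skip
              j–c: parent, skip
            c–e: parent, skip
            visit m (parent c)
              m–k: k visited and ≠ parent → cycle
Cycle: k – g – b – e – c – m – k.

Yes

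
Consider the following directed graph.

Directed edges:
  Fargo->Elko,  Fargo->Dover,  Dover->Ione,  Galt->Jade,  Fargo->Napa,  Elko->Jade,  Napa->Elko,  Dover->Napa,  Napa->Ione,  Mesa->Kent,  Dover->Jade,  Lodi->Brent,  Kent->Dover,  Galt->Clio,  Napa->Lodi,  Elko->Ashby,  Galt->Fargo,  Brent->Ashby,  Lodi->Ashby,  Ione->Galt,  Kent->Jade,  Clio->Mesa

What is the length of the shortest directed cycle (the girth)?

4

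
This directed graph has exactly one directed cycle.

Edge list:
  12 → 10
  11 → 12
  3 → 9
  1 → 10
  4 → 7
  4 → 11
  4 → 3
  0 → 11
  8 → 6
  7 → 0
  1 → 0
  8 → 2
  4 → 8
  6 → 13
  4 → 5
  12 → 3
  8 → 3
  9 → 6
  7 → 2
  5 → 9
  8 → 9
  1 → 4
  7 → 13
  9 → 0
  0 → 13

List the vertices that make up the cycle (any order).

DFS with gray/black marking from 11:
11 gray
  12 gray
    10 gray
    10 black
    3 gray
      9 gray
        6 gray
          13 gray
          13 black
        6 black
        0 gray
          0→13: 13 black — skip
          0→11: 11 is gray → back edge
Back edge closes the cycle 11 → 12 → 3 → 9 → 0 → 11; its vertices are {0, 3, 9, 11, 12}.

0, 3, 9, 11, 12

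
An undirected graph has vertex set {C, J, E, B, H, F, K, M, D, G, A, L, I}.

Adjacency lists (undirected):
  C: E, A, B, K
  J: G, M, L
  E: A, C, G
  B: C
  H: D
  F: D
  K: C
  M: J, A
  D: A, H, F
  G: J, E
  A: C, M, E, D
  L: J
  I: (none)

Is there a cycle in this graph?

Yes

DFS, tracking each vertex's parent; an edge to a visited non-parent vertex closes a cycle.
Start from M:
visit M (parent –)
  visit J (parent M)
    visit G (parent J)
      G–J: parent, skip
      visit E (parent G)
        visit A (parent E)
          visit C (parent A)
            C–E: E visited and ≠ parent → cycle
Cycle: E – A – C – E.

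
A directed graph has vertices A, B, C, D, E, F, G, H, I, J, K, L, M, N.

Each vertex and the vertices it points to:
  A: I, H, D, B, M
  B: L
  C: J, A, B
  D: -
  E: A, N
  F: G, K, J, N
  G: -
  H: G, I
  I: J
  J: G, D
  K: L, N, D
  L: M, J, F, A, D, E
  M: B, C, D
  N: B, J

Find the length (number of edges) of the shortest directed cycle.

3

For each vertex v, BFS finds the shortest path from v back to v.
The shortest such closed walk is K → L → F → K, length 3.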